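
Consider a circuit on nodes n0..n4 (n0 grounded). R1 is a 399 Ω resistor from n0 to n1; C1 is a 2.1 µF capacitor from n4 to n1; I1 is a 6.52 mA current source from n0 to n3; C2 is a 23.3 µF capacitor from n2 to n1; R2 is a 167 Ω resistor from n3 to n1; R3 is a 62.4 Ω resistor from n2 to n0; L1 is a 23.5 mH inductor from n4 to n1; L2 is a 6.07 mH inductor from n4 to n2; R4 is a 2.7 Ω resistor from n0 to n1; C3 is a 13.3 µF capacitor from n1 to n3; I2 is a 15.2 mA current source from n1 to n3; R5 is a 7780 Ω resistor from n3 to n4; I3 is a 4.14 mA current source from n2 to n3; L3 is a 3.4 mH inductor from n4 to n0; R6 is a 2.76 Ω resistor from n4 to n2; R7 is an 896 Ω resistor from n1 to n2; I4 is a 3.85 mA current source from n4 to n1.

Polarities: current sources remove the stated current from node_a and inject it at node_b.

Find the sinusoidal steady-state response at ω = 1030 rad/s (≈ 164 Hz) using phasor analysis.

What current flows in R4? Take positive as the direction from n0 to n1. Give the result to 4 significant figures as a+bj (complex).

-0.01388-0.0004396j A

Apply KCL at each of the 4 non-ground nodes and solve the resulting linear system.
Node n1: branches {R1, C1, C2, R2, L1, R4, C3, I2, R7, I4} → V_1 = 0.03748+0.001187j
Node n2: branches {C2, R3, L2, I3, R6, R7} → V_2 = -0.01211-0.02628j
Node n3: branches {I1, R2, C3, I2, R5, I3} → V_3 = 0.7399-1.573j
Node n4: branches {C1, L1, L2, R5, L3, R6, I4} → V_4 = 7.513e-05-0.02543j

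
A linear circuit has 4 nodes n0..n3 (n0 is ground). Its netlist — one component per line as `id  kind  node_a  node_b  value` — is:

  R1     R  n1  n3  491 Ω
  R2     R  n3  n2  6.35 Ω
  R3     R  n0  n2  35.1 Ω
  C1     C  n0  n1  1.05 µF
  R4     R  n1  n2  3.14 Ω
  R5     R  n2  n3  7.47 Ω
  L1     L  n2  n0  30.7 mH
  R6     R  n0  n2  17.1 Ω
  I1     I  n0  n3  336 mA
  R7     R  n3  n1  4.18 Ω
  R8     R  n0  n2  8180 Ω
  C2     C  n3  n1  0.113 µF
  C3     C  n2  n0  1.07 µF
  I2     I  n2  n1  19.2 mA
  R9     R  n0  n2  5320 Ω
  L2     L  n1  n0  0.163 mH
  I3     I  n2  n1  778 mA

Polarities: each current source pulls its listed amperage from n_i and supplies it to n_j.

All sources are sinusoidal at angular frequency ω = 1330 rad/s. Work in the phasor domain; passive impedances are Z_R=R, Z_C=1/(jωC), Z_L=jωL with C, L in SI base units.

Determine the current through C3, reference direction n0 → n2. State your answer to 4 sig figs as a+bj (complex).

MNA unknowns: 3 node voltages V₁..V_3
R1: Y=0.002037+0.000j on G[1,3]
R2: Y=0.1575+0.000j on G[3,2]
R3: Y=0.02849+0.000j on G[0,2]
C1: Y=0.000+0.001396j on G[0,1]
R4: Y=0.3185+0.000j on G[1,2]
R5: Y=0.1339+0.000j on G[2,3]
L1: Y=0.000-0.02449j on G[2,0]
R6: Y=0.05848+0.000j on G[0,2]
I1: z[0]−=0.336, z[3]+=0.336
R7: Y=0.2392+0.000j on G[3,1]
R8: Y=0.0001222+0.000j on G[0,2]
C2: Y=0.000+0.0001503j on G[3,1]
C3: Y=0.000+0.001423j on G[2,0]
I2: z[2]−=0.0192, z[1]+=0.0192
R9: Y=0.0001880+0.000j on G[0,2]
L2: Y=0.000-4.613j on G[1,0]
I3: z[2]−=0.778, z[1]+=0.778
solve → V1=0.006258+0.09423j, V2=-1.137+0.03017j, V3=0.01183+0.05918j

4.293e-05+0.001618j A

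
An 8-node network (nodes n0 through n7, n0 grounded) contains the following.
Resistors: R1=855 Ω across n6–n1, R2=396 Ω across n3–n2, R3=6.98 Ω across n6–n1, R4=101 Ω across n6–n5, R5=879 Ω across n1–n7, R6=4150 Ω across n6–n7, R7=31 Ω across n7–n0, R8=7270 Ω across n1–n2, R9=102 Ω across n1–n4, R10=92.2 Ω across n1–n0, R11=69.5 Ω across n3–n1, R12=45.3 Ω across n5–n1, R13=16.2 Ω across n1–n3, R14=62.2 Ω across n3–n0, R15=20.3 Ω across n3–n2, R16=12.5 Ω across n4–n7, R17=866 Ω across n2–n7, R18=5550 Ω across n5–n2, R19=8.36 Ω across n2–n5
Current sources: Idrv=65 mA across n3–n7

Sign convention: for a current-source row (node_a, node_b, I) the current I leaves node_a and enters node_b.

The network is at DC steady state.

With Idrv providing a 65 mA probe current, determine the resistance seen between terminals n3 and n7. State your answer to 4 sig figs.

R_eq = 42.50 Ω

Element admittances at DC:
  Y(R1) = 0.001170 S between n6,n1
  Y(R2) = 0.002525 S between n3,n2
  Y(R3) = 0.1433 S between n6,n1
  Y(R4) = 0.009901 S between n6,n5
  Y(R5) = 0.001138 S between n1,n7
  Y(R6) = 0.0002410 S between n6,n7
  Y(R7) = 0.03226 S between n7,n0
  Y(R8) = 0.0001376 S between n1,n2
  Y(R9) = 0.009804 S between n1,n4
  Y(R10) = 0.01085 S between n1,n0
  Y(R11) = 0.01439 S between n3,n1
  Y(R12) = 0.02208 S between n5,n1
  Y(R13) = 0.06173 S between n1,n3
  Y(R14) = 0.01608 S between n3,n0
  Y(R15) = 0.04926 S between n3,n2
  Y(R16) = 0.08000 S between n4,n7
  Y(R17) = 0.001155 S between n2,n7
  Y(R18) = 0.0001802 S between n5,n2
  Y(R19) = 0.1196 S between n2,n5
  Idrv: injects 0.065 A into n7 (from n3)
Assemble and solve the 7×7 MNA system:
  V(n1)=-1.176  V(n2)=-1.409  V(n3)=-1.580  V(n4)=0.9253  V(n5)=-1.360  V(n6)=-1.184  V(n7)=1.183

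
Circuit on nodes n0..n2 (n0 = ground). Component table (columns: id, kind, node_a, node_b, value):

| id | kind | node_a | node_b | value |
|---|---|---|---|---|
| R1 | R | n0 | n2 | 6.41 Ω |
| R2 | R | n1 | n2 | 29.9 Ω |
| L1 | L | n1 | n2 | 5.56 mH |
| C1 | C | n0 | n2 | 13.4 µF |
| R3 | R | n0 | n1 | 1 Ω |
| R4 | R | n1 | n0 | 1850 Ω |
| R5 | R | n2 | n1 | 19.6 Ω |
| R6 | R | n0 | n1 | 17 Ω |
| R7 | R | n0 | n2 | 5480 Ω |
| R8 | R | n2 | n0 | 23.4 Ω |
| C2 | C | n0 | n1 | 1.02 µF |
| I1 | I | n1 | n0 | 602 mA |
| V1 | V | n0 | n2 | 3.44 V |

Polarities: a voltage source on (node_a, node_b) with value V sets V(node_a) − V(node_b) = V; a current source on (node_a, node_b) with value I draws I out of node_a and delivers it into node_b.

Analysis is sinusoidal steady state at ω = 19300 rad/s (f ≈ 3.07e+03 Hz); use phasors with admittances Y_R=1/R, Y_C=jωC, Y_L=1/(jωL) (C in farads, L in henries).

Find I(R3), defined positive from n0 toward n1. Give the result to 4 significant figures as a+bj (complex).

0.7800-0.03510j A

Element admittances at ω=19300 rad/s:
  Y(R1) = 0.1560+0.000j S between n0,n2
  Y(R2) = 0.03344+0.000j S between n1,n2
  Y(L1) = 0.000-0.009319j S between n1,n2
  Y(C1) = 0.000+0.2586j S between n0,n2
  Y(R3) = 1.000+0.000j S between n0,n1
  Y(R4) = 0.0005405+0.000j S between n1,n0
  Y(R5) = 0.05102+0.000j S between n2,n1
  Y(R6) = 0.05882+0.000j S between n0,n1
  Y(R7) = 0.0001825+0.000j S between n0,n2
  Y(R8) = 0.04274+0.000j S between n2,n0
  Y(C2) = 0.000+0.01969j S between n0,n1
  I1: injects 0.602 A into n0 (from n1)
  V1: constraint V(n0)−V(n2) = 3.44
Assemble and solve the 3×3 MNA system:
  V(n1)=-0.7800+0.03510j  V(n2)=-3.440+0.000j
  i(V1)=-0.9093-0.8678j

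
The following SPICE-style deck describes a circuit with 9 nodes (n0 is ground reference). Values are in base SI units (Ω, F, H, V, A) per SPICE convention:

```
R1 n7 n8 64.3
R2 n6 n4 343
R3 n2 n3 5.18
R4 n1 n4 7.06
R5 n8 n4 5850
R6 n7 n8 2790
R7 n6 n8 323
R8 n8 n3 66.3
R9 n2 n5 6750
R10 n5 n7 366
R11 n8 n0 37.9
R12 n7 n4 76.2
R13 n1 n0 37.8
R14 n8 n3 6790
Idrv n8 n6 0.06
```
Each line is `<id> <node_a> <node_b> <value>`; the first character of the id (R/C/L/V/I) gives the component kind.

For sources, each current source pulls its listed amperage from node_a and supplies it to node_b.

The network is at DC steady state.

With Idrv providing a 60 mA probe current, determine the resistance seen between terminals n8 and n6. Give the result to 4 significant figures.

R_eq = 177.6 Ω

MNA unknowns: 8 node voltages V₁..V_8
R1: Y=0.01555 on G[7,8]
R2: Y=0.002915 on G[6,4]
R3: Y=0.1931 on G[2,3]
R4: Y=0.1416 on G[1,4]
R5: Y=0.0001709 on G[8,4]
R6: Y=0.0003584 on G[7,8]
R7: Y=0.003096 on G[6,8]
R8: Y=0.01508 on G[8,3]
R9: Y=0.0001481 on G[2,5]
R10: Y=0.002732 on G[5,7]
R11: Y=0.02639 on G[8,0]
R12: Y=0.01312 on G[7,4]
R13: Y=0.02646 on G[1,0]
R14: Y=0.0001473 on G[8,3]
Idrv: z[8]−=0.06, z[6]+=0.06
solve → V1=0.6336, V2=-0.6292, V3=-0.6296, V4=0.7520, V5=-0.04303, V6=10.02, V7=-0.01124, V8=-0.6353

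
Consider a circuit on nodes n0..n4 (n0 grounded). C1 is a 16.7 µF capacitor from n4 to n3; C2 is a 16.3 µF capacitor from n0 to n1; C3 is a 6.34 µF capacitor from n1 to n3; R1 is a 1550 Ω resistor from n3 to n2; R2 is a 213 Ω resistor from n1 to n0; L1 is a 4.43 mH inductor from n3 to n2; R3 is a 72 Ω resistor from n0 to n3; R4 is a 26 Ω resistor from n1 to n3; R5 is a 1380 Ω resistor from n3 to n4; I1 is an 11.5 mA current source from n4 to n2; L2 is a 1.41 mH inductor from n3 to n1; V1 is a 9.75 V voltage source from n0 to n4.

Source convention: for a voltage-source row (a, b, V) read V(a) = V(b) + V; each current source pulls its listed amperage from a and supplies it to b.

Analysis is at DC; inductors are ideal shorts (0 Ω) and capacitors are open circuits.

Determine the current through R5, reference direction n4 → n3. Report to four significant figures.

Element admittances at DC:
  Y(C1) = 0.000 S between n4,n3
  Y(C2) = 0.000 S between n0,n1
  Y(C3) = 0.000 S between n1,n3
  Y(R1) = 0.0006452 S between n3,n2
  Y(R2) = 0.004695 S between n1,n0
  L1: short n3↔n2 (DC inductor)
  Y(R3) = 0.01389 S between n0,n3
  Y(R4) = 0.03846 S between n1,n3
  Y(R5) = 0.0007246 S between n3,n4
  I1: injects 0.0115 A into n2 (from n4)
  L2: short n3↔n1 (DC inductor)
  V1: constraint V(n0)−V(n4) = 9.75
Assemble and solve the 7×7 MNA system:
  V(n1)=0.2297  V(n2)=0.2297  V(n3)=0.2297  V(n4)=-9.750
  i(L1)=-0.01150  i(L2)=0.001078  i(V1)=0.004268

-0.007232 A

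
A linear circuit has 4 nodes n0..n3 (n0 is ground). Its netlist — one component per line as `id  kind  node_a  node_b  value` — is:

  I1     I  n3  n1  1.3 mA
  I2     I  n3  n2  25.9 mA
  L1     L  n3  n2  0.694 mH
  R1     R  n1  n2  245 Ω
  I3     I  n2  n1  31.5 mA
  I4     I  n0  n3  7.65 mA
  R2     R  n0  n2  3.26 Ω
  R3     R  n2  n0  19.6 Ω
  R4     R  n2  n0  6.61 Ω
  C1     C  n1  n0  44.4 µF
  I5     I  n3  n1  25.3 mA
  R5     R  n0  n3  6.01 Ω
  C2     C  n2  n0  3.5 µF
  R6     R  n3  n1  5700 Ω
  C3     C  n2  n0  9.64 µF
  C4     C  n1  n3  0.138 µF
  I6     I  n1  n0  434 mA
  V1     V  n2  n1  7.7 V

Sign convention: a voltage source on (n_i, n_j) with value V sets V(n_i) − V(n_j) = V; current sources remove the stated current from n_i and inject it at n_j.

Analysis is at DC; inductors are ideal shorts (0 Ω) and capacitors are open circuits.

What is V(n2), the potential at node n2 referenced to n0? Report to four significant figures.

-0.6312 V

MNA unknowns: 3 node voltages V₁..V_3 plus 2 source currents (L1, V1)
I1: z[3]−=0.0013, z[1]+=0.0013
I2: z[3]−=0.0259, z[2]+=0.0259
L1: row V3−V2=0, i_L1 at 3,2
R1: Y=0.004082 on G[1,2]
I3: z[2]−=0.0315, z[1]+=0.0315
I4: z[0]−=0.00765, z[3]+=0.00765
R2: Y=0.3067 on G[0,2]
R3: Y=0.05102 on G[2,0]
R4: Y=0.1513 on G[2,0]
C1: Y=0.000 on G[1,0]
I5: z[3]−=0.0253, z[1]+=0.0253
R5: Y=0.1664 on G[0,3]
C2: Y=0.000 on G[2,0]
R6: Y=0.0001754 on G[3,1]
C3: Y=0.000 on G[2,0]
C4: Y=0.000 on G[1,3]
I6: z[1]−=0.434, z[0]+=0.434
V1: row V2−V1=7.7, i_V1 at 2,1
solve → V1=-8.331, V2=-0.6312, V3=-0.6312
aux → i_L1=0.05883, i_V1=0.3431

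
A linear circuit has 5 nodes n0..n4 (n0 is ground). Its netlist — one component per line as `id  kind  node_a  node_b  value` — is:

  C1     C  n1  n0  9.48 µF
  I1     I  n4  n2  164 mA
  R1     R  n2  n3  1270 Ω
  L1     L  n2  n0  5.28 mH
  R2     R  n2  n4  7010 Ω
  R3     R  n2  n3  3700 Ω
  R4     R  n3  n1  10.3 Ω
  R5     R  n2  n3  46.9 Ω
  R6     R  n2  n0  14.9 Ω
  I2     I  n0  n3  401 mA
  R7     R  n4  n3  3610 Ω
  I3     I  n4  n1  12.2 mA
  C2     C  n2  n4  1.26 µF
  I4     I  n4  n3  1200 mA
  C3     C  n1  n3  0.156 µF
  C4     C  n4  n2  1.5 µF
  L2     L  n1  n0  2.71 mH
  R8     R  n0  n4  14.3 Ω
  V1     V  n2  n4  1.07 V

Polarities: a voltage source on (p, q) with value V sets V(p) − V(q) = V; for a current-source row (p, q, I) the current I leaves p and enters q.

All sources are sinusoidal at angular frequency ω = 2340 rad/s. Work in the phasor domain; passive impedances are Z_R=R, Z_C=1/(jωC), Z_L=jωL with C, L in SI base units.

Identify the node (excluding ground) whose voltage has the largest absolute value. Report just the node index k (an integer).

Element admittances at ω=2340 rad/s:
  Y(C1) = 0.000+0.02218j S between n1,n0
  I1: injects 0.164 A into n2 (from n4)
  Y(R1) = 0.0007874+0.000j S between n2,n3
  Y(L1) = 0.000-0.08094j S between n2,n0
  Y(R2) = 0.0001427+0.000j S between n2,n4
  Y(R3) = 0.0002703+0.000j S between n2,n3
  Y(R4) = 0.09709+0.000j S between n3,n1
  Y(R5) = 0.02132+0.000j S between n2,n3
  Y(R6) = 0.06711+0.000j S between n2,n0
  I2: injects 0.401 A into n3 (from n0)
  Y(R7) = 0.0002770+0.000j S between n4,n3
  I3: injects 0.0122 A into n1 (from n4)
  Y(C2) = 0.000+0.002948j S between n2,n4
  I4: injects 1.2 A into n3 (from n4)
  Y(C3) = 0.000+0.0003650j S between n1,n3
  Y(C4) = 0.000+0.003510j S between n4,n2
  Y(L2) = 0.000-0.1577j S between n1,n0
  Y(R8) = 0.06993+0.000j S between n0,n4
  V1: constraint V(n2)−V(n4) = 1.07
Assemble and solve the 5×5 MNA system:
  V(n1)=1.374+8.869j  V(n2)=-4.523-1.312j  V(n3)=13.62+6.905j  V(n4)=-5.593-1.312j
  i(V1)=0.9796-0.1010j

3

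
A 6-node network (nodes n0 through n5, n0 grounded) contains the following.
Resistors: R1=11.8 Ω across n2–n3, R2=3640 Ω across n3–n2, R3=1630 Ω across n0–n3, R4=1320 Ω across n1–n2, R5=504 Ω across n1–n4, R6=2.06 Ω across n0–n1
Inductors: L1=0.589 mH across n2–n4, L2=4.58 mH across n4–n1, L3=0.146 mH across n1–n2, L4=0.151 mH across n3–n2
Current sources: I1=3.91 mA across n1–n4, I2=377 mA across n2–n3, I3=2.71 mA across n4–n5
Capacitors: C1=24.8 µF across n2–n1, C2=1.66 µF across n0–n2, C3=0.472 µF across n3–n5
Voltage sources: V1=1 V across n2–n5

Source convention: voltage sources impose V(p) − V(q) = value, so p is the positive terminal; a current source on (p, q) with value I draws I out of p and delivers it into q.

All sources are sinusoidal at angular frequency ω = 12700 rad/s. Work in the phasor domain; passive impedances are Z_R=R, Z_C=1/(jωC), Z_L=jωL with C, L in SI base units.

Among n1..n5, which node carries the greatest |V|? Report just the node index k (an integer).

MNA unknowns: 5 node voltages V₁..V_5 plus 1 source current (V1)
R1: Y=0.08475+0.000j on G[2,3]
R2: Y=0.0002747+0.000j on G[3,2]
L1: Y=0.000-0.1337j on G[2,4]
I1: z[1]−=0.00391, z[4]+=0.00391
R3: Y=0.0006135+0.000j on G[0,3]
R4: Y=0.0007576+0.000j on G[1,2]
C1: Y=0.000+0.3150j on G[2,1]
L2: Y=0.000-0.01719j on G[4,1]
R5: Y=0.001984+0.000j on G[1,4]
L3: Y=0.000-0.5393j on G[1,2]
L4: Y=0.000-0.5215j on G[3,2]
I2: z[2]−=0.377, z[3]+=0.377
I3: z[4]−=0.00271, z[5]+=0.00271
C2: Y=0.000+0.02108j on G[0,2]
C3: Y=0.000+0.005994j on G[3,5]
R6: Y=0.4854+0.000j on G[0,1]
V1: row V2−V5=1, i_V1 at 2,5
solve → V1=0.0005157-0.001041j, V2=0.002844+0.01573j, V3=0.1324+0.7256j, V4=0.002878+0.02174j, V5=-0.9972+0.01573j
aux → i_V1=0.001545-0.006771j

5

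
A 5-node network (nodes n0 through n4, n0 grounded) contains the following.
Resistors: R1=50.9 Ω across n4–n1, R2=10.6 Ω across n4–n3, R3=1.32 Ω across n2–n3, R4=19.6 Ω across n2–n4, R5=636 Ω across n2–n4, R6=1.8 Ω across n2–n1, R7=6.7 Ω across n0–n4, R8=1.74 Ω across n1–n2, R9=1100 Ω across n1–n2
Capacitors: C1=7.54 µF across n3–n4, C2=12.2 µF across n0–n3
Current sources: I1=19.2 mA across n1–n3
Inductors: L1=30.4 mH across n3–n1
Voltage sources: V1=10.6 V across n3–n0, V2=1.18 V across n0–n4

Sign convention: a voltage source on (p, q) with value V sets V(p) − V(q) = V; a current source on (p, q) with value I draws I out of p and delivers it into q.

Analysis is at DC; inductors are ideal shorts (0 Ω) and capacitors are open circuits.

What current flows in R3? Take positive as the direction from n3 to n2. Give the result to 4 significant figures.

MNA unknowns: 4 node voltages V₁..V_4 plus 3 source currents (L1, V1, V2)
R1: Y=0.01965 on G[4,1]
R2: Y=0.09434 on G[4,3]
R3: Y=0.7576 on G[2,3]
R4: Y=0.05102 on G[2,4]
C1: Y=0.000 on G[3,4]
R5: Y=0.001572 on G[2,4]
R6: Y=0.5556 on G[2,1]
R7: Y=0.1493 on G[0,4]
I1: z[1]−=0.0192, z[3]+=0.0192
L1: row V3−V1=0, i_L1 at 3,1
R8: Y=0.5747 on G[1,2]
C2: Y=0.000 on G[0,3]
R9: Y=0.0009091 on G[1,2]
V1: row V3−V0=10.6, i_V1 at 3,0
V2: row V0−V4=1.18, i_V2 at 0,4
solve → V1=10.60, V2=10.28, V3=10.60, V4=-1.180
aux → i_L1=0.6116, i_V1=-1.946, i_V2=-2.122

0.2418 A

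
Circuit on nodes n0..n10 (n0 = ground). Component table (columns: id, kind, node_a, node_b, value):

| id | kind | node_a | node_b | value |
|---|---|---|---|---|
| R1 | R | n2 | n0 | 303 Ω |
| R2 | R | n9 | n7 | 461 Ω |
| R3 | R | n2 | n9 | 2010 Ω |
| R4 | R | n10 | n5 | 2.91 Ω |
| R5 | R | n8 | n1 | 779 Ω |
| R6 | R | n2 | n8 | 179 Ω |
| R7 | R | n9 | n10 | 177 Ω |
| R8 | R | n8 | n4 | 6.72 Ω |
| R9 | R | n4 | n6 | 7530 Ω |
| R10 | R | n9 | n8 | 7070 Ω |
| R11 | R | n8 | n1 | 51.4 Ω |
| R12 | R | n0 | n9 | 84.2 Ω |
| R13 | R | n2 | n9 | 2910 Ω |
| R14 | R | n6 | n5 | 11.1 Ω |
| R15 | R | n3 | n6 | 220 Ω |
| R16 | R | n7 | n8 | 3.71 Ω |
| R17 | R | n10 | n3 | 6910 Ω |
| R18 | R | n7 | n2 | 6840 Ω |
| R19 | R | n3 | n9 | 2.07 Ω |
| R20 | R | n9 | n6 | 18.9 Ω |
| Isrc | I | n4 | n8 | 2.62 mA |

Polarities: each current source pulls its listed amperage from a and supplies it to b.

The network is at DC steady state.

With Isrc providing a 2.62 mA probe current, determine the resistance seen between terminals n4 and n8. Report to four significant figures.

R_eq = 6.714 Ω

Apply KCL at each of the 10 non-ground nodes and solve the resulting linear system.
Node n1: branches {R5, R11} → V_1 = 0.0004408
Node n2: branches {R1, R3, R6, R13, R18} → V_2 = 0.0002499
Node n3: branches {R15, R17, R19} → V_3 = -6.980e-05
Node n4: branches {R8, R9, Isrc} → V_4 = -0.01715
Node n5: branches {R4, R14} → V_5 = -0.0001034
Node n6: branches {R9, R14, R15, R20} → V_6 = -0.0001055
Node n7: branches {R2, R16, R18} → V_7 = 0.0004366
Node n8: branches {R5, R6, R8, R10, R11, R16, Isrc} → V_8 = 0.0004408
Node n9: branches {R2, R3, R7, R10, R12, R13, R19, R20} → V_9 = -6.946e-05
Node n10: branches {R4, R7, R17} → V_10 = -0.0001028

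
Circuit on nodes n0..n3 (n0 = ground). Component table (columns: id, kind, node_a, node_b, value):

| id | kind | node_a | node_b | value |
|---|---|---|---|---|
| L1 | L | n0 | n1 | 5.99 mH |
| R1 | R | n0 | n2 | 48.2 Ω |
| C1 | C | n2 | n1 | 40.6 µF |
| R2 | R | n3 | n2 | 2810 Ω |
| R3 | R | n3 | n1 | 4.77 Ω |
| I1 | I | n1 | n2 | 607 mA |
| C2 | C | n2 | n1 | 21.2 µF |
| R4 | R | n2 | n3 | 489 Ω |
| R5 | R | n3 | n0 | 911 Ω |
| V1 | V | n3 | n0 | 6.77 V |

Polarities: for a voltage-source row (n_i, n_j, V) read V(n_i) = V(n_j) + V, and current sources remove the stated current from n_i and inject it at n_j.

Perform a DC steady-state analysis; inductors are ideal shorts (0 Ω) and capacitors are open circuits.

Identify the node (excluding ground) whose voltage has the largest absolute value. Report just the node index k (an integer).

2

MNA unknowns: 3 node voltages V₁..V_3 plus 2 source currents (L1, V1)
L1: row V0−V1=0, i_L1 at 0,1
R1: Y=0.02075 on G[0,2]
C1: Y=0.000 on G[2,1]
R2: Y=0.0003559 on G[3,2]
R3: Y=0.2096 on G[3,1]
I1: z[1]−=0.607, z[2]+=0.607
C2: Y=0.000 on G[2,1]
R4: Y=0.002045 on G[2,3]
R5: Y=0.001098 on G[3,0]
V1: row V3−V0=6.77, i_V1 at 3,0
solve → V1=0.000, V2=26.93, V3=6.770
aux → i_L1=-0.8123, i_V1=-1.378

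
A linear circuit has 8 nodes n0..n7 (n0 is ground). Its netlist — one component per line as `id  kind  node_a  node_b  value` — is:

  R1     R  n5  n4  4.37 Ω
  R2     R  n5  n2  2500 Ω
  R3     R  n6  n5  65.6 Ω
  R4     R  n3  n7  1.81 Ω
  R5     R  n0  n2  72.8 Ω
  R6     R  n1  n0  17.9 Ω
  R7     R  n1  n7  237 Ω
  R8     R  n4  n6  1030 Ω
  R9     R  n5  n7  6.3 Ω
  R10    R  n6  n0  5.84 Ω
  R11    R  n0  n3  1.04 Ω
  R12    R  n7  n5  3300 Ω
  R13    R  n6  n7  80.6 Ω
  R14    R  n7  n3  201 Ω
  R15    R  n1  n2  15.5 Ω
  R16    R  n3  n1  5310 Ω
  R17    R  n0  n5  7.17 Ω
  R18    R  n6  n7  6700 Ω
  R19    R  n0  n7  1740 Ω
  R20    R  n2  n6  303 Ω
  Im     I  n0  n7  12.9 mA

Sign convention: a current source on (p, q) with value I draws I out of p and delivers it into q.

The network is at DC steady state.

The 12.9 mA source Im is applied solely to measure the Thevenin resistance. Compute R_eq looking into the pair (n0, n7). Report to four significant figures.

MNA unknowns: 7 node voltages V₁..V_7
R1: Y=0.2288 on G[5,4]
R2: Y=0.0004000 on G[5,2]
R3: Y=0.01524 on G[6,5]
R4: Y=0.5525 on G[3,7]
R5: Y=0.01374 on G[0,2]
R6: Y=0.05587 on G[1,0]
R7: Y=0.004219 on G[1,7]
R8: Y=0.0009709 on G[4,6]
R9: Y=0.1587 on G[5,7]
R10: Y=0.1712 on G[6,0]
R11: Y=0.9615 on G[0,3]
R12: Y=0.0003030 on G[7,5]
R13: Y=0.01241 on G[6,7]
R14: Y=0.004975 on G[7,3]
R15: Y=0.06452 on G[1,2]
R16: Y=0.0001883 on G[3,1]
R17: Y=0.1395 on G[0,5]
R18: Y=0.0001493 on G[6,7]
R19: Y=0.0005747 on G[0,7]
R20: Y=0.003300 on G[2,6]
Im: z[0]−=0.0129, z[7]+=0.0129
solve → V1=0.001841, V2=0.001642, V3=0.01060, V4=0.01468, V5=0.01473, V6=0.002985, V7=0.02889

R_eq = 2.239 Ω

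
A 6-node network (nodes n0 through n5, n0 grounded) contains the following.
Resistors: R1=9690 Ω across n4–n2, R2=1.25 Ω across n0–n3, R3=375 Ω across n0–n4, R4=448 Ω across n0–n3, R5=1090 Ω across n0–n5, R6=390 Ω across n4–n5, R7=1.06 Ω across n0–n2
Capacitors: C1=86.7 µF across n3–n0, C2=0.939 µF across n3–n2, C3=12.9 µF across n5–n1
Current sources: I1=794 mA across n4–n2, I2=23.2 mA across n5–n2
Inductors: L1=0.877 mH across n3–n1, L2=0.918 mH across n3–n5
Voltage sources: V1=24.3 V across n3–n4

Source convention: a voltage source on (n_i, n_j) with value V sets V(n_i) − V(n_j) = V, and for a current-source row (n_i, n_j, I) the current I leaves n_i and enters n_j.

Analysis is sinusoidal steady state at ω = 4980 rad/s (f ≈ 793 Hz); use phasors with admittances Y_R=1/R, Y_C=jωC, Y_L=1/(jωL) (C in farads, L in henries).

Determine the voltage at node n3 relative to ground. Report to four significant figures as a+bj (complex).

MNA unknowns: 5 node voltages V₁..V_5 plus 1 source current (V1)
R1: Y=0.0001032+0.000j on G[4,2]
C1: Y=0.000+0.4318j on G[3,0]
R2: Y=0.8000+0.000j on G[0,3]
I1: z[4]−=0.794, z[2]+=0.794
L1: Y=0.000-0.2290j on G[3,1]
I2: z[5]−=0.0232, z[2]+=0.0232
L2: Y=0.000-0.2187j on G[3,5]
C2: Y=0.000+0.004676j on G[3,2]
R3: Y=0.002667+0.000j on G[0,4]
R4: Y=0.002232+0.000j on G[0,3]
R5: Y=0.0009174+0.000j on G[0,5]
C3: Y=0.000+0.06424j on G[5,1]
R6: Y=0.002564+0.000j on G[4,5]
R7: Y=0.9434+0.000j on G[0,2]
V1: row V3−V4=24.3, i_V1 at 3,4
solve → V1=-0.7112+0.6495j, V2=0.8614-0.007780j, V3=-0.7169+0.3940j, V4=-25.02+0.3940j, V5=-0.7318-0.2611j
aux → i_V1=0.6623+0.002772j

-0.7169+0.3940j V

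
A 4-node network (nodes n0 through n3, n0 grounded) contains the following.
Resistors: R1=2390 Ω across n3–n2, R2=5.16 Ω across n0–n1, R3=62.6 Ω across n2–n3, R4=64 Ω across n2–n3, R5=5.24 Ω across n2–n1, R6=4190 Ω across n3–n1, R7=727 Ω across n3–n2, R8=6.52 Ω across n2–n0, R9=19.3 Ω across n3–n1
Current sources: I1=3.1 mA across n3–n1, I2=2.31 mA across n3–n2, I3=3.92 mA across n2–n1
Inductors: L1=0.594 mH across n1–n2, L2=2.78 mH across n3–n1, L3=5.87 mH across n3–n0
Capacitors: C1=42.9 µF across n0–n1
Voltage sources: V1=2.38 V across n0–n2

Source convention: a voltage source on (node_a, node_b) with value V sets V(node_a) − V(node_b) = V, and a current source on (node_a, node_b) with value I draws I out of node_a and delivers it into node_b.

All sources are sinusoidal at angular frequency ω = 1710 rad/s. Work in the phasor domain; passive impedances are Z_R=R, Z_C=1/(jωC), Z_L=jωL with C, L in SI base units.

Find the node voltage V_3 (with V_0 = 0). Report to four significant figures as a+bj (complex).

Element admittances at ω=1710 rad/s:
  Y(R1) = 0.0004184+0.000j S between n3,n2
  Y(R2) = 0.1938+0.000j S between n0,n1
  Y(R3) = 0.01597+0.000j S between n2,n3
  Y(R4) = 0.01562+0.000j S between n2,n3
  I1: injects 0.0031 A into n1 (from n3)
  Y(R5) = 0.1908+0.000j S between n2,n1
  Y(L1) = 0.000-0.9845j S between n1,n2
  I2: injects 0.00231 A into n2 (from n3)
  Y(R6) = 0.0002387+0.000j S between n3,n1
  Y(L2) = 0.000-0.2104j S between n3,n1
  Y(L3) = 0.000-0.09962j S between n3,n0
  Y(C1) = 0.000+0.07336j S between n0,n1
  Y(R7) = 0.001376+0.000j S between n3,n2
  Y(R8) = 0.1534+0.000j S between n2,n0
  Y(R9) = 0.05181+0.000j S between n3,n1
  I3: injects 0.00392 A into n1 (from n2)
  V1: constraint V(n0)−V(n2) = 2.38
Assemble and solve the 4×4 MNA system:
  V(n1)=-2.227+0.4069j  V(n2)=-2.380+0.000j  V(n3)=-1.563+0.05923j
  i(V1)=-0.8205+0.07122j

-1.563+0.05923j V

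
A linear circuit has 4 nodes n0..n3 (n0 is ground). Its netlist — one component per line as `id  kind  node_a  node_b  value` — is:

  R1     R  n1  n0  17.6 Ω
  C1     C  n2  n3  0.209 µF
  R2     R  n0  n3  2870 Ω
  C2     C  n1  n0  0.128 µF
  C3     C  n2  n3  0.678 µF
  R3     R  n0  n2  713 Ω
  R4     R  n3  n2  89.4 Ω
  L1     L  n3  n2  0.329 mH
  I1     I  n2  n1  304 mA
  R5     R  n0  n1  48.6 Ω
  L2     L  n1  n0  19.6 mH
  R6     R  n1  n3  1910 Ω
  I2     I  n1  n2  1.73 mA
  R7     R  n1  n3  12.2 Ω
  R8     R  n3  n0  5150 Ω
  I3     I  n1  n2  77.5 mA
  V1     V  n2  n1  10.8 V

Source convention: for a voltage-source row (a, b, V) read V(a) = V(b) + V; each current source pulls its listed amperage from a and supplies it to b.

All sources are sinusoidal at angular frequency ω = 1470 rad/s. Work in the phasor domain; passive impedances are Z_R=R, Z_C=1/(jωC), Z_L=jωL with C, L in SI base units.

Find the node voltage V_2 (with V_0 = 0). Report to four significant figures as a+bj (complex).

Apply KCL at each of the 3 non-ground nodes and solve the resulting linear system.
Node n1: branches {R1, C2, I1, R5, L2, R6, I2, R7, I3, V1} → V_1 = -0.2236-0.09433j
Node n2: branches {C1, C3, R3, R4, L1, I1, I2, I3, V1} → V_2 = 10.58-0.09433j
Node n3: branches {C1, R2, C3, R4, L1, R6, R7, R8} → V_3 = 10.56-0.5273j
Source currents: i(V1)=-1.135+0.03614j

10.58-0.09433j V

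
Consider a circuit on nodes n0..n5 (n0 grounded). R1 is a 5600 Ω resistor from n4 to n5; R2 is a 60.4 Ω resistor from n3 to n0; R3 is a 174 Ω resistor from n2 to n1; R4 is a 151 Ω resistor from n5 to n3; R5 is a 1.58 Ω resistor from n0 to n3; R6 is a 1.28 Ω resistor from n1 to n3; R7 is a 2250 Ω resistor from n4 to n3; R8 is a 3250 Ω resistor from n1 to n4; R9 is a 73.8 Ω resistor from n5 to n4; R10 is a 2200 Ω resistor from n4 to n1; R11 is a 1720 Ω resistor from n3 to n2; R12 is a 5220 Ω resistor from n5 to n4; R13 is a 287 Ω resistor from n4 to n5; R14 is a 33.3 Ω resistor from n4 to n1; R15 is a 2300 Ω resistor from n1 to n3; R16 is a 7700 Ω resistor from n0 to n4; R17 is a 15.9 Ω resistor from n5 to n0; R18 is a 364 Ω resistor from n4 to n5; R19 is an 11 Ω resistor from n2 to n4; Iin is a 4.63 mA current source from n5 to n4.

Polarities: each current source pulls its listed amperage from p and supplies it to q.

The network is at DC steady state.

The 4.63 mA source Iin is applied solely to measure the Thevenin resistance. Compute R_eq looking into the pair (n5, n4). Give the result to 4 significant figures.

Element admittances at DC:
  Y(R1) = 0.0001786 S between n4,n5
  Y(R2) = 0.01656 S between n3,n0
  Y(R3) = 0.005747 S between n2,n1
  Y(R4) = 0.006623 S between n5,n3
  Y(R5) = 0.6329 S between n0,n3
  Y(R6) = 0.7812 S between n1,n3
  Y(R7) = 0.0004444 S between n4,n3
  Y(R8) = 0.0003077 S between n1,n4
  Y(R9) = 0.01355 S between n5,n4
  Y(R10) = 0.0004545 S between n4,n1
  Y(R11) = 0.0005814 S between n3,n2
  Y(R12) = 0.0001916 S between n5,n4
  Y(R13) = 0.003484 S between n4,n5
  Y(R14) = 0.03003 S between n4,n1
  Y(R15) = 0.0004348 S between n1,n3
  Y(R16) = 0.0001299 S between n0,n4
  Y(R17) = 0.06289 S between n5,n0
  Y(R18) = 0.002747 S between n4,n5
  Y(R19) = 0.09091 S between n2,n4
  Iin: injects 0.00463 A into n4 (from n5)
Assemble and solve the 5×5 MNA system:
  V(n1)=0.006438  V(n2)=0.06809  V(n3)=0.003386  V(n4)=0.07240  V(n5)=-0.03511

R_eq = 23.22 Ω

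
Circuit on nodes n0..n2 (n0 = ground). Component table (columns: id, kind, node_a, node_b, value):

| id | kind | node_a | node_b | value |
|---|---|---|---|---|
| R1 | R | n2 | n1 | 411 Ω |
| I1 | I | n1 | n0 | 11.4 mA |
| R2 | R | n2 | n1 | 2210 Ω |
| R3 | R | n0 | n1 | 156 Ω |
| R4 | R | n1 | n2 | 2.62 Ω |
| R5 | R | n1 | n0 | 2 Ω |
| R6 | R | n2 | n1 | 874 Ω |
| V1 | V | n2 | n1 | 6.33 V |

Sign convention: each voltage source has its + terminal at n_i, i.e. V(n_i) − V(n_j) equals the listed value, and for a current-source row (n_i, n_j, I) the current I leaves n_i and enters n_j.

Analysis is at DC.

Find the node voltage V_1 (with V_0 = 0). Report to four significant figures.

-0.02251 V

Element admittances at DC:
  Y(R1) = 0.002433 S between n2,n1
  I1: injects 0.0114 A into n0 (from n1)
  Y(R2) = 0.0004525 S between n2,n1
  Y(R3) = 0.006410 S between n0,n1
  Y(R4) = 0.3817 S between n1,n2
  Y(R5) = 0.5000 S between n1,n0
  Y(R6) = 0.001144 S between n2,n1
  V1: constraint V(n2)−V(n1) = 6.33
Assemble and solve the 3×3 MNA system:
  V(n1)=-0.02251  V(n2)=6.307
  i(V1)=-2.442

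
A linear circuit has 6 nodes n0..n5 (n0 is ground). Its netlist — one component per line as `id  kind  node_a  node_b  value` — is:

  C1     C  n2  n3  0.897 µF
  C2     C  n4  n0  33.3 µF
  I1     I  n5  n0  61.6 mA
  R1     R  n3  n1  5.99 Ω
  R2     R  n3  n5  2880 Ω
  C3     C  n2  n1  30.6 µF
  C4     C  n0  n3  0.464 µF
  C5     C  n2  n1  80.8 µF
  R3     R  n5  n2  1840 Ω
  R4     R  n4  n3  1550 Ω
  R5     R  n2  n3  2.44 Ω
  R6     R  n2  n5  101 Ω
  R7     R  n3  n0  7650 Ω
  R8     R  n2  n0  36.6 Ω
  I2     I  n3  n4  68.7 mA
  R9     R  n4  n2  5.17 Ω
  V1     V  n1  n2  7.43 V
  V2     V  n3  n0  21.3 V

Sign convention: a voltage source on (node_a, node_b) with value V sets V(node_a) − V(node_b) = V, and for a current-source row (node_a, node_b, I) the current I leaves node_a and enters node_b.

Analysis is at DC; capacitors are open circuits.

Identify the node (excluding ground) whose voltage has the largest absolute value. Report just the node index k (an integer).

1

MNA unknowns: 5 node voltages V₁..V_5 plus 2 source currents (V1, V2)
C1: Y=0.000 on G[2,3]
C2: Y=0.000 on G[4,0]
I1: z[5]−=0.0616, z[0]+=0.0616
R1: Y=0.1669 on G[3,1]
R2: Y=0.0003472 on G[3,5]
C3: Y=0.000 on G[2,1]
C4: Y=0.000 on G[0,3]
C5: Y=0.000 on G[2,1]
R3: Y=0.0005435 on G[5,2]
R4: Y=0.0006452 on G[4,3]
R5: Y=0.4098 on G[2,3]
R6: Y=0.009901 on G[2,5]
R7: Y=0.0001307 on G[3,0]
R8: Y=0.02732 on G[2,0]
I2: z[3]−=0.0687, z[4]+=0.0687
R9: Y=0.1934 on G[4,2]
V1: row V1−V2=7.43, i_V1 at 1,2
V2: row V3−V0=21.3, i_V2 at 3,0
solve → V1=25.73, V2=18.30, V3=21.30, V4=18.67, V5=12.69
aux → i_V1=-0.7400, i_V2=-0.5645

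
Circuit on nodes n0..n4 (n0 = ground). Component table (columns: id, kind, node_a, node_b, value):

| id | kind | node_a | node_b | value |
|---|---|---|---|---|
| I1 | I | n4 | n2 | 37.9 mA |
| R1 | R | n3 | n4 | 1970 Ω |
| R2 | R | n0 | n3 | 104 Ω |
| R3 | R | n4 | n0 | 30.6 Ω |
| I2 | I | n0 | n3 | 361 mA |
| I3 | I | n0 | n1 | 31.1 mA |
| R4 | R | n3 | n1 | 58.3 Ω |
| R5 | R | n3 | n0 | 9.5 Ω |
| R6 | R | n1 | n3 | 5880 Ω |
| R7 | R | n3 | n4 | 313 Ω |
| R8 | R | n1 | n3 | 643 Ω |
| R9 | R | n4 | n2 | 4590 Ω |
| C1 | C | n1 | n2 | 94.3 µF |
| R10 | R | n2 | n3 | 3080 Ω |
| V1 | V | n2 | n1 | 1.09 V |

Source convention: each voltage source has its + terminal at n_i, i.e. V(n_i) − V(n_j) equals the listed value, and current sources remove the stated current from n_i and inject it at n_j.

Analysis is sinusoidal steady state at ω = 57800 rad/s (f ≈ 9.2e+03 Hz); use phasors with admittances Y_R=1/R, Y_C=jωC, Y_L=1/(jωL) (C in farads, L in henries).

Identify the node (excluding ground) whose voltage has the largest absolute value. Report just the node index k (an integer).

2

MNA unknowns: 4 node voltages V₁..V_4 plus 1 source current (V1)
I1: z[4]−=0.0379, z[2]+=0.0379
R1: Y=0.0005076+0.000j on G[3,4]
R2: Y=0.009615+0.000j on G[0,3]
R3: Y=0.03268+0.000j on G[4,0]
I2: z[0]−=0.361, z[3]+=0.361
I3: z[0]−=0.0311, z[1]+=0.0311
R4: Y=0.01715+0.000j on G[3,1]
R5: Y=0.1053+0.000j on G[3,0]
R6: Y=0.0001701+0.000j on G[1,3]
R7: Y=0.003195+0.000j on G[3,4]
R8: Y=0.001555+0.000j on G[1,3]
R9: Y=0.0002179+0.000j on G[4,2]
C1: Y=0.000+5.451j on G[1,2]
R10: Y=0.0003247+0.000j on G[2,3]
V1: row V2−V1=1.09, i_V1 at 2,1
solve → V1=7.066+0.000j, V2=8.156+0.000j, V3=3.591+0.000j, V4=-0.6237+0.000j
aux → i_V1=0.03451-5.941j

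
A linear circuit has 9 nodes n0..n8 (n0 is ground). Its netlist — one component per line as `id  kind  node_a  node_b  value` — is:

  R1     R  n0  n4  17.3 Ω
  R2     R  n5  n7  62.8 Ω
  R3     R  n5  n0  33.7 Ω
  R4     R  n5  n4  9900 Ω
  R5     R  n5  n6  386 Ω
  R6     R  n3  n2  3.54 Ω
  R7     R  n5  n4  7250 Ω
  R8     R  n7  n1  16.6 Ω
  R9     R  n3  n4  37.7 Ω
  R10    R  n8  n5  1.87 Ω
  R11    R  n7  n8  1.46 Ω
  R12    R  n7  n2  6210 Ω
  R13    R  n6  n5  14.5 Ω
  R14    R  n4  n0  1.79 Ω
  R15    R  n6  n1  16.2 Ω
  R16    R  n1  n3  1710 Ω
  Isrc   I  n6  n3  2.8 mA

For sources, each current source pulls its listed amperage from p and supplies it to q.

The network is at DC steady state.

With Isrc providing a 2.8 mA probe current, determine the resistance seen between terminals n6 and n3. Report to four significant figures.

Apply KCL at each of the 8 non-ground nodes and solve the resulting linear system.
Node n1: branches {R8, R15, R16} → V_1 = -0.1025
Node n2: branches {R6, R12} → V_2 = 0.1040
Node n3: branches {R6, R9, R16, Isrc} → V_3 = 0.1041
Node n4: branches {R1, R4, R7, R9, R14} → V_4 = 0.004259
Node n5: branches {R2, R3, R4, R5, R7, R10, R13} → V_5 = -0.08849
Node n6: branches {R5, R13, R15, Isrc} → V_6 = -0.1160
Node n7: branches {R2, R8, R11, R12} → V_7 = -0.09064
Node n8: branches {R10, R11} → V_8 = -0.08970

R_eq = 78.59 Ω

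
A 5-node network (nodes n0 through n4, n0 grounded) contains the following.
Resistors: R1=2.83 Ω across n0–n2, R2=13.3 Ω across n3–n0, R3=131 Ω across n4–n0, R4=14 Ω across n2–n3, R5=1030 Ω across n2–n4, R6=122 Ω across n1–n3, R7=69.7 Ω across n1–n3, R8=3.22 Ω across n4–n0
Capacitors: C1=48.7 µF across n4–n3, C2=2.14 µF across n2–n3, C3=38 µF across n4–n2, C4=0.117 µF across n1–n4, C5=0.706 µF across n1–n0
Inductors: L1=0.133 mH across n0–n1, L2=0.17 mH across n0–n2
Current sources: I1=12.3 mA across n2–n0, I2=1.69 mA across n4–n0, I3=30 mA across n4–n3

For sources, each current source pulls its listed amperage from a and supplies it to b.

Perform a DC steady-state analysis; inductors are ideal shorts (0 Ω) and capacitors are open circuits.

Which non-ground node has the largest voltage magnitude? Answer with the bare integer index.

MNA unknowns: 4 node voltages V₁..V_4 plus 2 source currents (L1, L2)
R1: Y=0.3534 on G[0,2]
C1: Y=0.000 on G[4,3]
C2: Y=0.000 on G[2,3]
C3: Y=0.000 on G[4,2]
R2: Y=0.07519 on G[3,0]
C4: Y=0.000 on G[1,4]
L1: row V0−V1=0, i_L1 at 0,1
C5: Y=0.000 on G[1,0]
I1: z[2]−=0.0123, z[0]+=0.0123
R3: Y=0.007634 on G[4,0]
R4: Y=0.07143 on G[2,3]
I2: z[4]−=0.00169, z[0]+=0.00169
R5: Y=0.0009709 on G[2,4]
R6: Y=0.008197 on G[1,3]
L2: row V0−V2=0, i_L2 at 0,2
R7: Y=0.01435 on G[1,3]
R8: Y=0.3106 on G[4,0]
I3: z[4]−=0.03, z[3]+=0.03
solve → V1=0.000, V2=0.000, V3=0.1773, V4=-0.09929
aux → i_L1=-0.003998, i_L2=-0.0002712

3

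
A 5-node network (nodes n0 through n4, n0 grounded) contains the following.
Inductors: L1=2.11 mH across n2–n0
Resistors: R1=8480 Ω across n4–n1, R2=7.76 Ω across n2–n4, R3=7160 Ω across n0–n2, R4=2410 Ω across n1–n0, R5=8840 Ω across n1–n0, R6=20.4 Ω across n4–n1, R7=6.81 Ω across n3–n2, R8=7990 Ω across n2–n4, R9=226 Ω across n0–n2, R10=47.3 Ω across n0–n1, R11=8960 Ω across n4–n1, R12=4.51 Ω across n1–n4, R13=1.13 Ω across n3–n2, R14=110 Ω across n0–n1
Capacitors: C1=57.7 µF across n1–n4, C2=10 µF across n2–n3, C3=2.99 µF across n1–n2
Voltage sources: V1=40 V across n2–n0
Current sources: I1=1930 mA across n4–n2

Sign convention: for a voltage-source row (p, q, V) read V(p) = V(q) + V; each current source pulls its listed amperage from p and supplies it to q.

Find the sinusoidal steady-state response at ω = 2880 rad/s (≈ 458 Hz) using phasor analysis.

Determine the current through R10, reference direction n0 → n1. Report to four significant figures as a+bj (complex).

Element admittances at ω=2880 rad/s:
  Y(L1) = 0.000-0.1646j S between n2,n0
  Y(R1) = 0.0001179+0.000j S between n4,n1
  Y(R2) = 0.1289+0.000j S between n2,n4
  Y(R3) = 0.0001397+0.000j S between n0,n2
  Y(C1) = 0.000+0.1662j S between n1,n4
  Y(R4) = 0.0004149+0.000j S between n1,n0
  Y(R5) = 0.0001131+0.000j S between n1,n0
  Y(R6) = 0.04902+0.000j S between n4,n1
  Y(R7) = 0.1468+0.000j S between n3,n2
  Y(C2) = 0.000+0.02880j S between n2,n3
  Y(R8) = 0.0001252+0.000j S between n2,n4
  Y(R9) = 0.004425+0.000j S between n0,n2
  Y(R10) = 0.02114+0.000j S between n0,n1
  Y(C3) = 0.000+0.008611j S between n1,n2
  Y(R11) = 0.0001116+0.000j S between n4,n1
  Y(R12) = 0.2217+0.000j S between n1,n4
  Y(R13) = 0.8850+0.000j S between n3,n2
  Y(R14) = 0.009091+0.000j S between n0,n1
  V1: constraint V(n2)−V(n0) = 40
  I1: injects 1.93 A into n2 (from n4)
Assemble and solve the 5×5 MNA system:
  V(n1)=19.24+2.126j  V(n2)=40.00+0.000j  V(n3)=40.00+0.000j  V(n4)=20.59+0.8789j
  i(V1)=-0.7744+6.517j

-0.4068-0.04495j A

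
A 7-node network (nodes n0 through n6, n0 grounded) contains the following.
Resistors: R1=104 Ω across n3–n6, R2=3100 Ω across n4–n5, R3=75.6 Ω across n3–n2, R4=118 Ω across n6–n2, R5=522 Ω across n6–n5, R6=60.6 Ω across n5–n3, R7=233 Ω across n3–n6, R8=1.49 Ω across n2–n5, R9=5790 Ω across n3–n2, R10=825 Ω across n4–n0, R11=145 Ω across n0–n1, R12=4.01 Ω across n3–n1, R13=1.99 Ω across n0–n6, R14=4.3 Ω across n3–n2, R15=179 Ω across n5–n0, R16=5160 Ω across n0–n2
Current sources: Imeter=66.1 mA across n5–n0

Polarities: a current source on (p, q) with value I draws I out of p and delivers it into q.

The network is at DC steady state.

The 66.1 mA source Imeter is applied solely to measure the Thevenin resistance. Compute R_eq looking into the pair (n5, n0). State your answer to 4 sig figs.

R_eq = 29.78 Ω

Apply KCL at each of the 6 non-ground nodes and solve the resulting linear system.
Node n1: branches {R11, R12} → V_1 = -1.720
Node n2: branches {R3, R4, R8, R9, R14, R16} → V_2 = -1.897
Node n3: branches {R1, R3, R6, R7, R9, R12, R14} → V_3 = -1.767
Node n4: branches {R2, R10} → V_4 = -0.4137
Node n5: branches {R2, R5, R6, R8, R15, Imeter} → V_5 = -1.968
Node n6: branches {R1, R4, R5, R7, R13} → V_6 = -0.08433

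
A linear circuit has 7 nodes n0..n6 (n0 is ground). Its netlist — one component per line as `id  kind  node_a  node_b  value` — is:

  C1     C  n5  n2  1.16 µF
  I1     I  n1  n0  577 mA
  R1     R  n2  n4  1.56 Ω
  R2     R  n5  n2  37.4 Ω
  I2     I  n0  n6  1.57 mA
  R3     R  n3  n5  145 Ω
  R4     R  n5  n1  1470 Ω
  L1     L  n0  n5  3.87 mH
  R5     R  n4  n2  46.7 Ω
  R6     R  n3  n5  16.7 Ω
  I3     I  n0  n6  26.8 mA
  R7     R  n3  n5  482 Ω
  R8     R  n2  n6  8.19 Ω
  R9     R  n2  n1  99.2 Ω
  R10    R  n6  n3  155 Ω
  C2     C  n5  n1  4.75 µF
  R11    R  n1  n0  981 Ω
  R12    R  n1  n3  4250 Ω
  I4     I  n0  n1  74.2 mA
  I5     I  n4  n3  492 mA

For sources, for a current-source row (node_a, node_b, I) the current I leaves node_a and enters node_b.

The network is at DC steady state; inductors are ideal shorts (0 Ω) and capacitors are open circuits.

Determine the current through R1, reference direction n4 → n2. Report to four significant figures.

Element admittances at DC:
  Y(C1) = 0.000 S between n5,n2
  I1: injects 0.577 A into n0 (from n1)
  Y(R1) = 0.6410 S between n2,n4
  Y(R2) = 0.02674 S between n5,n2
  I2: injects 0.00157 A into n6 (from n0)
  Y(R3) = 0.006897 S between n3,n5
  Y(R4) = 0.0006803 S between n5,n1
  L1: short n0↔n5 (DC inductor)
  Y(R5) = 0.02141 S between n4,n2
  Y(R6) = 0.05988 S between n3,n5
  I3: injects 0.0268 A into n6 (from n0)
  Y(R7) = 0.002075 S between n3,n5
  Y(R8) = 0.1221 S between n2,n6
  Y(R9) = 0.01008 S between n2,n1
  Y(R10) = 0.006452 S between n6,n3
  Y(C2) = 0.000 S between n5,n1
  Y(R11) = 0.001019 S between n1,n0
  Y(R12) = 0.0002353 S between n1,n3
  I4: injects 0.0742 A into n1 (from n0)
  I5: injects 0.492 A into n3 (from n4)
Assemble and solve the 7×7 MNA system:
  V(n1)=-62.67  V(n2)=-24.92  V(n3)=4.334  V(n4)=-25.66  V(n5)=0.000  V(n6)=-23.23
  i(L1)=0.4105

-0.4761 A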